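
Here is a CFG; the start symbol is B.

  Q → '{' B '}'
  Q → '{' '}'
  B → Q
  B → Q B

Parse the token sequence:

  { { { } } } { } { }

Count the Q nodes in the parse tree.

5

[B [Q { [B [Q { [B [Q { }]] }]] }] [B [Q { }] [B [Q { }]]]]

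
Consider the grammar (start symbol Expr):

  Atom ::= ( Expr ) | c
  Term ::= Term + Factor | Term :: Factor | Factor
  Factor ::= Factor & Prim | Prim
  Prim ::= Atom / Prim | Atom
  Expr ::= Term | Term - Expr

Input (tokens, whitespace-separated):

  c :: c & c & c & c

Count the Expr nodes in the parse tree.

[Expr [Term [Term [Factor [Prim [Atom c]]]] :: [Factor [Factor [Factor [Factor [Prim [Atom c]]] & [Prim [Atom c]]] & [Prim [Atom c]]] & [Prim [Atom c]]]]]

1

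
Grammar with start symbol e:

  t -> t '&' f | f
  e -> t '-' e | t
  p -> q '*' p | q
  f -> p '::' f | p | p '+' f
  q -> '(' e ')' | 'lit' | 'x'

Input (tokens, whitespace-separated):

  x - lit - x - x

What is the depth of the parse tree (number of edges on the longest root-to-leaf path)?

8

[e [t [f [p [q x]]]] - [e [t [f [p [q lit]]]] - [e [t [f [p [q x]]]] - [e [t [f [p [q x]]]]]]]]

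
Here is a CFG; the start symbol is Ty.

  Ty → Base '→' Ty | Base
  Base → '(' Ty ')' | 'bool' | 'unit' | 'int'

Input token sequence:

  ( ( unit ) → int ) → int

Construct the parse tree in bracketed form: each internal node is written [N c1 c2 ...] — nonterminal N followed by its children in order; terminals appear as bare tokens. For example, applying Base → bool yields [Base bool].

[Ty [Base ( [Ty [Base ( [Ty [Base unit]] )] → [Ty [Base int]]] )] → [Ty [Base int]]]

Ty
Base → Ty
( Ty ) → Ty
( Base → Ty ) → Ty
( ( Ty ) → Ty ) → Ty
( ( Base ) → Ty ) → Ty
( ( unit ) → Ty ) → Ty
( ( unit ) → Base ) → Ty
( ( unit ) → int ) → Ty
( ( unit ) → int ) → Base
( ( unit ) → int ) → int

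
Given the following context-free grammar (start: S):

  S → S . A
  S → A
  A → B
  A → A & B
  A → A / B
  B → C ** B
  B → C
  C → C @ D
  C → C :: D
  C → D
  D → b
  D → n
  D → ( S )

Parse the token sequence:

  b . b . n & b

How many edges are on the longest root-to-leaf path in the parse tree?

7

[S [S [S [A [B [C [D b]]]]] . [A [B [C [D b]]]]] . [A [A [B [C [D n]]]] & [B [C [D b]]]]]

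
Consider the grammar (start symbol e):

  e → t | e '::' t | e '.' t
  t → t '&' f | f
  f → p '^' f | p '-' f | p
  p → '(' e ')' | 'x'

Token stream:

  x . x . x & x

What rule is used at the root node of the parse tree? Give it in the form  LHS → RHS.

[e [e [e [t [f [p x]]]] . [t [f [p x]]]] . [t [t [f [p x]]] & [f [p x]]]]

e → e '.' t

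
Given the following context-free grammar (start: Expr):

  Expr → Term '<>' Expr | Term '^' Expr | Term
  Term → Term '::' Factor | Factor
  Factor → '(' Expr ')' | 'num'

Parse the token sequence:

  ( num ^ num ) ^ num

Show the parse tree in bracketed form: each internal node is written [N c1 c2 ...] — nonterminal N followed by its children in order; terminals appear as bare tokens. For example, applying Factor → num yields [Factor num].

[Expr [Term [Factor ( [Expr [Term [Factor num]] ^ [Expr [Term [Factor num]]]] )]] ^ [Expr [Term [Factor num]]]]

Expr
Term ^ Expr
Factor ^ Expr
( Expr ) ^ Expr
( Term ^ Expr ) ^ Expr
( Factor ^ Expr ) ^ Expr
( num ^ Expr ) ^ Expr
( num ^ Term ) ^ Expr
( num ^ Factor ) ^ Expr
( num ^ num ) ^ Expr
( num ^ num ) ^ Term
( num ^ num ) ^ Factor
( num ^ num ) ^ num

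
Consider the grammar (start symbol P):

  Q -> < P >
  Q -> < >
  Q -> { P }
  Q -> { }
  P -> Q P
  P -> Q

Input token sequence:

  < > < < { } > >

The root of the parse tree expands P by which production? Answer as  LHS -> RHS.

[P [Q < >] [P [Q < [P [Q < [P [Q { }]] >]] >]]]

P -> Q P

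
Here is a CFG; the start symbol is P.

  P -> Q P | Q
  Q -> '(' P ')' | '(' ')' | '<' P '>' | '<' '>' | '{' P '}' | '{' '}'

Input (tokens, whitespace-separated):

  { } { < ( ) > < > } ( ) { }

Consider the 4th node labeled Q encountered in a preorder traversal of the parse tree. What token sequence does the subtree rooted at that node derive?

( )

[P [Q { }] [P [Q { [P [Q < [P [Q ( )]] >] [P [Q < >]]] }] [P [Q ( )] [P [Q { }]]]]]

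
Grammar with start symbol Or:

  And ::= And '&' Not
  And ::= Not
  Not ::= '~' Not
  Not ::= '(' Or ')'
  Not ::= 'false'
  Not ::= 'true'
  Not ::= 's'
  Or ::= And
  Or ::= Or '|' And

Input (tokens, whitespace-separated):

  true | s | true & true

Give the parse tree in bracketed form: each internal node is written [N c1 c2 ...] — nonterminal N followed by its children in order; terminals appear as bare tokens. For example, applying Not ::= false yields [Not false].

Or
Or | And
Or | And | And
And | And | And
Not | And | And
true | And | And
true | Not | And
true | s | And
true | s | And & Not
true | s | Not & Not
true | s | true & Not
true | s | true & true

[Or [Or [Or [And [Not true]]] | [And [Not s]]] | [And [And [Not true]] & [Not true]]]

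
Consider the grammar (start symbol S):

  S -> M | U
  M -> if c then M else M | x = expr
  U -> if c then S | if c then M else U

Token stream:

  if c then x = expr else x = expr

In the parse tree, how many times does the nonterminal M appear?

3

[S [M if c then [M x = expr] else [M x = expr]]]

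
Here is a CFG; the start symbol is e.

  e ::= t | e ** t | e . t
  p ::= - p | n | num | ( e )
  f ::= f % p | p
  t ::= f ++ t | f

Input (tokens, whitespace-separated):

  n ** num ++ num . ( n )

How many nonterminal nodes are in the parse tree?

19

[e [e [e [t [f [p n]]]] ** [t [f [p num]] ++ [t [f [p num]]]]] . [t [f [p ( [e [t [f [p n]]]] )]]]]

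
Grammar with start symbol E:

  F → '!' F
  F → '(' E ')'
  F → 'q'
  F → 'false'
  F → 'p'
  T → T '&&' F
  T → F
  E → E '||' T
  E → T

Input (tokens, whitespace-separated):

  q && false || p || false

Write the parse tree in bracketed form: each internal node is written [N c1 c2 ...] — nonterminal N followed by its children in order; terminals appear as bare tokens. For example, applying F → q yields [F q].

[E [E [E [T [T [F q]] && [F false]]] || [T [F p]]] || [T [F false]]]

E
E || T
E || T || T
T || T || T
T && F || T || T
F && F || T || T
q && F || T || T
q && false || T || T
q && false || F || T
q && false || p || T
q && false || p || F
q && false || p || false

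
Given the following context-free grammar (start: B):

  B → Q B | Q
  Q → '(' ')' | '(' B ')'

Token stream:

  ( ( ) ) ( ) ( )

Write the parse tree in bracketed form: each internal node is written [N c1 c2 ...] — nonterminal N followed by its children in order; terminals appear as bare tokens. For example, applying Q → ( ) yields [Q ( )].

B
Q B
( B ) B
( Q ) B
( ( ) ) B
( ( ) ) Q B
( ( ) ) ( ) B
( ( ) ) ( ) Q
( ( ) ) ( ) ( )

[B [Q ( [B [Q ( )]] )] [B [Q ( )] [B [Q ( )]]]]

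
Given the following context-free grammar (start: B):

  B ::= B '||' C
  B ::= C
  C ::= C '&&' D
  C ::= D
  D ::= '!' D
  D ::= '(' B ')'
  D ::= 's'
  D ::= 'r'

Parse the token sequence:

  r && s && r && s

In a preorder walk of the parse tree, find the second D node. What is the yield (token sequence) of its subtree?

[B [C [C [C [C [D r]] && [D s]] && [D r]] && [D s]]]

s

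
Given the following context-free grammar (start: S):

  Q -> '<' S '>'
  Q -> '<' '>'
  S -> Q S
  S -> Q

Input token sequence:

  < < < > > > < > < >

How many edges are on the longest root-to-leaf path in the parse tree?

6

[S [Q < [S [Q < [S [Q < >]] >]] >] [S [Q < >] [S [Q < >]]]]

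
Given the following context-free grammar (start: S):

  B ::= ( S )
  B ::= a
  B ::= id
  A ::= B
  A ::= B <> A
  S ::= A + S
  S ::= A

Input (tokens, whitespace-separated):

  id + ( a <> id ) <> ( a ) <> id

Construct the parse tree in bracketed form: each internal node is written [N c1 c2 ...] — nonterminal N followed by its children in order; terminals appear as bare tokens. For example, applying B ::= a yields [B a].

S
A + S
B + S
id + S
id + A
id + B <> A
id + ( S ) <> A
id + ( A ) <> A
id + ( B <> A ) <> A
id + ( a <> A ) <> A
id + ( a <> B ) <> A
id + ( a <> id ) <> A
id + ( a <> id ) <> B <> A
id + ( a <> id ) <> ( S ) <> A
id + ( a <> id ) <> ( A ) <> A
id + ( a <> id ) <> ( B ) <> A
id + ( a <> id ) <> ( a ) <> A
id + ( a <> id ) <> ( a ) <> B
id + ( a <> id ) <> ( a ) <> id

[S [A [B id]] + [S [A [B ( [S [A [B a] <> [A [B id]]]] )] <> [A [B ( [S [A [B a]]] )] <> [A [B id]]]]]]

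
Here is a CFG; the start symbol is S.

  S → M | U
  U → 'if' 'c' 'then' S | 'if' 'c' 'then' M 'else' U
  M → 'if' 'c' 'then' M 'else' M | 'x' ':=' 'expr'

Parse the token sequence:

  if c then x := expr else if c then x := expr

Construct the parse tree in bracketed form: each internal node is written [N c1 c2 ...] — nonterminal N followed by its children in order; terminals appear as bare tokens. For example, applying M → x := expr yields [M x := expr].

[S [U if c then [M x := expr] else [U if c then [S [M x := expr]]]]]

S
U
if c then M else U
if c then x := expr else U
if c then x := expr else if c then S
if c then x := expr else if c then M
if c then x := expr else if c then x := expr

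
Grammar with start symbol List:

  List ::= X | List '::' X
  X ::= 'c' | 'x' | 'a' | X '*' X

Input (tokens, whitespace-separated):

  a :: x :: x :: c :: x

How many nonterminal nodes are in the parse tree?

10

[List [List [List [List [List [X a]] :: [X x]] :: [X x]] :: [X c]] :: [X x]]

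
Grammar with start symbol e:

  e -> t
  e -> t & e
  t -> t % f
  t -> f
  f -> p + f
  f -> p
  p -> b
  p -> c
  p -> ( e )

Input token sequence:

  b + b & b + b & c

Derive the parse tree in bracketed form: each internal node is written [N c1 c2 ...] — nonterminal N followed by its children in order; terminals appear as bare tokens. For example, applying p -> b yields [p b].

e
t & e
f & e
p + f & e
b + f & e
b + p & e
b + b & e
b + b & t & e
b + b & f & e
b + b & p + f & e
b + b & b + f & e
b + b & b + p & e
b + b & b + b & e
b + b & b + b & t
b + b & b + b & f
b + b & b + b & p
b + b & b + b & c

[e [t [f [p b] + [f [p b]]]] & [e [t [f [p b] + [f [p b]]]] & [e [t [f [p c]]]]]]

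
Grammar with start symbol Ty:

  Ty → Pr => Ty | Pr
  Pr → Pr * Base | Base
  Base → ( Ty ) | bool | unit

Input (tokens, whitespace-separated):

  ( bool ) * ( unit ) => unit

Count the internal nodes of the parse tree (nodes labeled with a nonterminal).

[Ty [Pr [Pr [Base ( [Ty [Pr [Base bool]]] )]] * [Base ( [Ty [Pr [Base unit]]] )]] => [Ty [Pr [Base unit]]]]

14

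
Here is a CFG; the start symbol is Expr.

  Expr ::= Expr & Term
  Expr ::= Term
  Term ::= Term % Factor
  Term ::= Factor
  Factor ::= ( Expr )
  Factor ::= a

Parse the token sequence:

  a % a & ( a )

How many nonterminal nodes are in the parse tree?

[Expr [Expr [Term [Term [Factor a]] % [Factor a]]] & [Term [Factor ( [Expr [Term [Factor a]]] )]]]

11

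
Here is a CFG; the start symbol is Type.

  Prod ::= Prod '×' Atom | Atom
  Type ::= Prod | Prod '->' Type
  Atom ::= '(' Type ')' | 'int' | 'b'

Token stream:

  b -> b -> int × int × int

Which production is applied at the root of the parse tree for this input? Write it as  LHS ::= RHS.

Type ::= Prod '->' Type

[Type [Prod [Atom b]] -> [Type [Prod [Atom b]] -> [Type [Prod [Prod [Prod [Atom int]] × [Atom int]] × [Atom int]]]]]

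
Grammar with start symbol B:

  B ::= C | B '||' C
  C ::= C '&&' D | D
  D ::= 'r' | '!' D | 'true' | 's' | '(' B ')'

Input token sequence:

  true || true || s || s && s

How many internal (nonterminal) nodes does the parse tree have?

[B [B [B [B [C [D true]]] || [C [D true]]] || [C [D s]]] || [C [C [D s]] && [D s]]]

14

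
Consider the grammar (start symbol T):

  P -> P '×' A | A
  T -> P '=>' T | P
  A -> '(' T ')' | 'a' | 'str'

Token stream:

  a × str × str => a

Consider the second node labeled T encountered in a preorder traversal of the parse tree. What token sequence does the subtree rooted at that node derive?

[T [P [P [P [A a]] × [A str]] × [A str]] => [T [P [A a]]]]

a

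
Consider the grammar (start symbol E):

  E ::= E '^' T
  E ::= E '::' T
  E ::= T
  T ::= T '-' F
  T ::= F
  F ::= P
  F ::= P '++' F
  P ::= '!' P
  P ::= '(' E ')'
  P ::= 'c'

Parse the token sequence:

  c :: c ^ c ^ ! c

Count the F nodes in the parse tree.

4

[E [E [E [E [T [F [P c]]]] :: [T [F [P c]]]] ^ [T [F [P c]]]] ^ [T [F [P ! [P c]]]]]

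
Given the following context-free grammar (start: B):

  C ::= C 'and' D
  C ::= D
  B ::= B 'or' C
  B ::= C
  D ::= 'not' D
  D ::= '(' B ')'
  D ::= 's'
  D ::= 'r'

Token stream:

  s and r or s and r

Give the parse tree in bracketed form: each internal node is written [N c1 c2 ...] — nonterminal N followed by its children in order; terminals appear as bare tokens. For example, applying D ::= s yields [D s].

B
B or C
C or C
C and D or C
D and D or C
s and D or C
s and r or C
s and r or C and D
s and r or D and D
s and r or s and D
s and r or s and r

[B [B [C [C [D s]] and [D r]]] or [C [C [D s]] and [D r]]]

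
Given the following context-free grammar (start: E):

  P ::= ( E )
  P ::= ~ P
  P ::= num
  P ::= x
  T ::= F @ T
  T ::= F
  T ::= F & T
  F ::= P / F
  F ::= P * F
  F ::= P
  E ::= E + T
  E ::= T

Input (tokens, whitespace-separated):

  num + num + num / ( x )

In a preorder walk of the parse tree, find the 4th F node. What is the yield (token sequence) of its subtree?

[E [E [E [T [F [P num]]]] + [T [F [P num]]]] + [T [F [P num] / [F [P ( [E [T [F [P x]]]] )]]]]]

( x )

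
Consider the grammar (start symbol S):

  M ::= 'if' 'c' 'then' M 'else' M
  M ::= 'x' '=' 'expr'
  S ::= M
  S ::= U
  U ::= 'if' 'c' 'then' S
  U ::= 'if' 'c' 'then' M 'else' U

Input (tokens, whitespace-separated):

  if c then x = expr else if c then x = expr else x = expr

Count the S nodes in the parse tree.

1

[S [M if c then [M x = expr] else [M if c then [M x = expr] else [M x = expr]]]]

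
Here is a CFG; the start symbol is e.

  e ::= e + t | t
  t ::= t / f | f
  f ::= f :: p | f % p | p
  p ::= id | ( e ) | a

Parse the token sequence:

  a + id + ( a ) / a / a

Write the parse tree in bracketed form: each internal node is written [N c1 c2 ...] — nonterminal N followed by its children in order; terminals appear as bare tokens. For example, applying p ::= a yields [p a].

[e [e [e [t [f [p a]]]] + [t [f [p id]]]] + [t [t [t [f [p ( [e [t [f [p a]]]] )]]] / [f [p a]]] / [f [p a]]]]

e
e + t
e + t + t
t + t + t
f + t + t
p + t + t
a + t + t
a + f + t
a + p + t
a + id + t
a + id + t / f
a + id + t / f / f
a + id + f / f / f
a + id + p / f / f
a + id + ( e ) / f / f
a + id + ( t ) / f / f
a + id + ( f ) / f / f
a + id + ( p ) / f / f
a + id + ( a ) / f / f
a + id + ( a ) / p / f
a + id + ( a ) / a / f
a + id + ( a ) / a / p
a + id + ( a ) / a / a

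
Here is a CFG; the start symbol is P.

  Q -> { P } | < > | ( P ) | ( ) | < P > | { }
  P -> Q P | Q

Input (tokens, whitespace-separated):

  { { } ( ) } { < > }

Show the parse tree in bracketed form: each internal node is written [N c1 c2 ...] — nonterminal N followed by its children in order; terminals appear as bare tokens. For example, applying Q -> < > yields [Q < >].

P
Q P
{ P } P
{ Q P } P
{ { } P } P
{ { } Q } P
{ { } ( ) } P
{ { } ( ) } Q
{ { } ( ) } { P }
{ { } ( ) } { Q }
{ { } ( ) } { < > }

[P [Q { [P [Q { }] [P [Q ( )]]] }] [P [Q { [P [Q < >]] }]]]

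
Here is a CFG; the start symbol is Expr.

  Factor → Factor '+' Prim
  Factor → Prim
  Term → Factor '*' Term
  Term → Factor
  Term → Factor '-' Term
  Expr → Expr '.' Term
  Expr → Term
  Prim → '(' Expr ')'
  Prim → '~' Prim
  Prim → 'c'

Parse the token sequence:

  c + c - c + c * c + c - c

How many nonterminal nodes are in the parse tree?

19

[Expr [Term [Factor [Factor [Prim c]] + [Prim c]] - [Term [Factor [Factor [Prim c]] + [Prim c]] * [Term [Factor [Factor [Prim c]] + [Prim c]] - [Term [Factor [Prim c]]]]]]]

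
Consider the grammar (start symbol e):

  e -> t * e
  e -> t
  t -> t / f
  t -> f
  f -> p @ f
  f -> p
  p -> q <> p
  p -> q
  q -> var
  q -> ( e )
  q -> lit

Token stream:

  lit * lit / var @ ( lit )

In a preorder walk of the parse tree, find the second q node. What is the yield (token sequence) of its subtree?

[e [t [f [p [q lit]]]] * [e [t [t [f [p [q lit]]]] / [f [p [q var]] @ [f [p [q ( [e [t [f [p [q lit]]]]] )]]]]]]]

lit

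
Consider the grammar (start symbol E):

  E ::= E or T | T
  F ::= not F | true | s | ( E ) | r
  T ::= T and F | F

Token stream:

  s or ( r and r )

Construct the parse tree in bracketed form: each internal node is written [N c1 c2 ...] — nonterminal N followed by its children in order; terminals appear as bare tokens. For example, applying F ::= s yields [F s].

E
E or T
T or T
F or T
s or T
s or F
s or ( E )
s or ( T )
s or ( T and F )
s or ( F and F )
s or ( r and F )
s or ( r and r )

[E [E [T [F s]]] or [T [F ( [E [T [T [F r]] and [F r]]] )]]]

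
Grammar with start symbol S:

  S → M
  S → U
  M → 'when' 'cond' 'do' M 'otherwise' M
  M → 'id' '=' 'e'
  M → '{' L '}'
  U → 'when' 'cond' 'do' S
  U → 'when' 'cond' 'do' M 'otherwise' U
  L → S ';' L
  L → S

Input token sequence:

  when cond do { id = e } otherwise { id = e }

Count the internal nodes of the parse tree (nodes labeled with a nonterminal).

[S [M when cond do [M { [L [S [M id = e]]] }] otherwise [M { [L [S [M id = e]]] }]]]

10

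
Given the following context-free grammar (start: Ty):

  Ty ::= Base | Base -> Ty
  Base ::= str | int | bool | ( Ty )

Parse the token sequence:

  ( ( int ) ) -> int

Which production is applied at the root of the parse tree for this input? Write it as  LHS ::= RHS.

[Ty [Base ( [Ty [Base ( [Ty [Base int]] )]] )] -> [Ty [Base int]]]

Ty ::= Base -> Ty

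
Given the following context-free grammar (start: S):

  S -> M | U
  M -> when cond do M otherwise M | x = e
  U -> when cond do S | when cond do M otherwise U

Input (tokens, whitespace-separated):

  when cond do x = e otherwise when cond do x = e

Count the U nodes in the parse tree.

2

[S [U when cond do [M x = e] otherwise [U when cond do [S [M x = e]]]]]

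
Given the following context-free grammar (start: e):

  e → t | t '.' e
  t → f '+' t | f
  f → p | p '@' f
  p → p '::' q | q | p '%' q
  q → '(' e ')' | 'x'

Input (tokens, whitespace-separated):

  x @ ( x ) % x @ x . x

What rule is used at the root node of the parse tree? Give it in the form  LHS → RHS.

[e [t [f [p [q x]] @ [f [p [p [q ( [e [t [f [p [q x]]]]] )]] % [q x]] @ [f [p [q x]]]]]] . [e [t [f [p [q x]]]]]]

e → t '.' e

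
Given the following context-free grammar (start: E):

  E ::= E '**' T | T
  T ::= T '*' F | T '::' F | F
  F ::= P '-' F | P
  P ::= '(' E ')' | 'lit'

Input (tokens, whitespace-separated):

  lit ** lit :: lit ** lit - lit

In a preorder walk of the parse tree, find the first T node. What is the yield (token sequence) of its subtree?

[E [E [E [T [F [P lit]]]] ** [T [T [F [P lit]]] :: [F [P lit]]]] ** [T [F [P lit] - [F [P lit]]]]]

lit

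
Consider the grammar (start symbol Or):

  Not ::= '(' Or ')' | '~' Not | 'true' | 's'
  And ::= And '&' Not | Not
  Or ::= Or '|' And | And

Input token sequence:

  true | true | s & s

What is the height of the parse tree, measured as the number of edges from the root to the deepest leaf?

[Or [Or [Or [And [Not true]]] | [And [Not true]]] | [And [And [Not s]] & [Not s]]]

5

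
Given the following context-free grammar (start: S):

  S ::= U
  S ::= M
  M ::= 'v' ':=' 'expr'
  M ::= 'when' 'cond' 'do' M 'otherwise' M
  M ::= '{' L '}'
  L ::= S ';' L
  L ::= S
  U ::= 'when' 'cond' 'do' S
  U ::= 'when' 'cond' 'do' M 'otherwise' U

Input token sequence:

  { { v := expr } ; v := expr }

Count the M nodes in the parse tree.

4

[S [M { [L [S [M { [L [S [M v := expr]]] }]] ; [L [S [M v := expr]]]] }]]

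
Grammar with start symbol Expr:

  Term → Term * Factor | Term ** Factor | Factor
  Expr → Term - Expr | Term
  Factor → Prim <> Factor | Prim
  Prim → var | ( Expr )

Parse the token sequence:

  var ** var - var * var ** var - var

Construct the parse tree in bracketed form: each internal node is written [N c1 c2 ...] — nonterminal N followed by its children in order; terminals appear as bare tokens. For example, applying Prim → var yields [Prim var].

[Expr [Term [Term [Factor [Prim var]]] ** [Factor [Prim var]]] - [Expr [Term [Term [Term [Factor [Prim var]]] * [Factor [Prim var]]] ** [Factor [Prim var]]] - [Expr [Term [Factor [Prim var]]]]]]

Expr
Term - Expr
Term ** Factor - Expr
Factor ** Factor - Expr
Prim ** Factor - Expr
var ** Factor - Expr
var ** Prim - Expr
var ** var - Expr
var ** var - Term - Expr
var ** var - Term ** Factor - Expr
var ** var - Term * Factor ** Factor - Expr
var ** var - Factor * Factor ** Factor - Expr
var ** var - Prim * Factor ** Factor - Expr
var ** var - var * Factor ** Factor - Expr
var ** var - var * Prim ** Factor - Expr
var ** var - var * var ** Factor - Expr
var ** var - var * var ** Prim - Expr
var ** var - var * var ** var - Expr
var ** var - var * var ** var - Term
var ** var - var * var ** var - Factor
var ** var - var * var ** var - Prim
var ** var - var * var ** var - var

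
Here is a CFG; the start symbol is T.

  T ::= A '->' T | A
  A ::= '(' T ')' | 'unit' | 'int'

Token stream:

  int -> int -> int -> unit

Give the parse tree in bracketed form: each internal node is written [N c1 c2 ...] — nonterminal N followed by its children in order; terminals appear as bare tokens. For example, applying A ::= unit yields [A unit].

[T [A int] -> [T [A int] -> [T [A int] -> [T [A unit]]]]]

T
A -> T
int -> T
int -> A -> T
int -> int -> T
int -> int -> A -> T
int -> int -> int -> T
int -> int -> int -> A
int -> int -> int -> unit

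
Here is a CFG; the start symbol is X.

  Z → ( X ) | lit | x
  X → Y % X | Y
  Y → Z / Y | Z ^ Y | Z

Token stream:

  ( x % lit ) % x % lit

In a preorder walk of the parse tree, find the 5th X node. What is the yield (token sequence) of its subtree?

[X [Y [Z ( [X [Y [Z x]] % [X [Y [Z lit]]]] )]] % [X [Y [Z x]] % [X [Y [Z lit]]]]]

lit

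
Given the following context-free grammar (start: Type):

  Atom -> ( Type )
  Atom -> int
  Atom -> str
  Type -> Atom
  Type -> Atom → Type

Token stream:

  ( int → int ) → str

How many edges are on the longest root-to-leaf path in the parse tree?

[Type [Atom ( [Type [Atom int] → [Type [Atom int]]] )] → [Type [Atom str]]]

5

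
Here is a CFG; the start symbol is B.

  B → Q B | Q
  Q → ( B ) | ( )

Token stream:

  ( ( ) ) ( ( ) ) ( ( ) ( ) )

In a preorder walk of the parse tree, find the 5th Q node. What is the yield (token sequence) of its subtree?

( ( ) ( ) )

[B [Q ( [B [Q ( )]] )] [B [Q ( [B [Q ( )]] )] [B [Q ( [B [Q ( )] [B [Q ( )]]] )]]]]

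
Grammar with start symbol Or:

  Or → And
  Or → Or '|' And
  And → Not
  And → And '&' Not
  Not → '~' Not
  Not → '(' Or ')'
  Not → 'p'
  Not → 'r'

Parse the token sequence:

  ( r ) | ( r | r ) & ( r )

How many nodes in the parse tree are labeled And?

[Or [Or [And [Not ( [Or [And [Not r]]] )]]] | [And [And [Not ( [Or [Or [And [Not r]]] | [And [Not r]]] )]] & [Not ( [Or [And [Not r]]] )]]]

7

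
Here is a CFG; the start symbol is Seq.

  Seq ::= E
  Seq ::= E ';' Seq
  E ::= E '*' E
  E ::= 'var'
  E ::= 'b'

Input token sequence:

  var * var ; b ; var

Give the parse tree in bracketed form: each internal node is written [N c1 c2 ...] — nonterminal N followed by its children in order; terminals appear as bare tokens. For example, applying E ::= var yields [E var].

Seq
E ; Seq
E * E ; Seq
var * E ; Seq
var * var ; Seq
var * var ; E ; Seq
var * var ; b ; Seq
var * var ; b ; E
var * var ; b ; var

[Seq [E [E var] * [E var]] ; [Seq [E b] ; [Seq [E var]]]]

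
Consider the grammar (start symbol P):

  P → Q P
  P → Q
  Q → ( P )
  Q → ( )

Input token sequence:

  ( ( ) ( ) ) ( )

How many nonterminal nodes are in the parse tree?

[P [Q ( [P [Q ( )] [P [Q ( )]]] )] [P [Q ( )]]]

8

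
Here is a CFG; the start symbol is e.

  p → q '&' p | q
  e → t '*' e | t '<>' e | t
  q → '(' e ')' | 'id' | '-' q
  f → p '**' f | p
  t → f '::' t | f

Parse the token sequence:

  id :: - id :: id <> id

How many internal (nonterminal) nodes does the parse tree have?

[e [t [f [p [q id]]] :: [t [f [p [q - [q id]]]] :: [t [f [p [q id]]]]]] <> [e [t [f [p [q id]]]]]]

19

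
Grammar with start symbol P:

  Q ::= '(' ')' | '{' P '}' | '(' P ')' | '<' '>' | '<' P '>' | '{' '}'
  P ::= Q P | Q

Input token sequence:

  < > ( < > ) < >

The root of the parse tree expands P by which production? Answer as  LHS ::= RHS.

P ::= Q P

[P [Q < >] [P [Q ( [P [Q < >]] )] [P [Q < >]]]]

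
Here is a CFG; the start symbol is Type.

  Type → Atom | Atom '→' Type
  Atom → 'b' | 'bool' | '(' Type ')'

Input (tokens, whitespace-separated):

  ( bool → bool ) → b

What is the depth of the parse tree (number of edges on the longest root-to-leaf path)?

5

[Type [Atom ( [Type [Atom bool] → [Type [Atom bool]]] )] → [Type [Atom b]]]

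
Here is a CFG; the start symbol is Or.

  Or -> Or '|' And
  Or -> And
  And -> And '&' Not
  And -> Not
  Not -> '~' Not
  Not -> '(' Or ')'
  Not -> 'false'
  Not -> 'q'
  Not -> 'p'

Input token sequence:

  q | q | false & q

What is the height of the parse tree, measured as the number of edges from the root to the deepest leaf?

[Or [Or [Or [And [Not q]]] | [And [Not q]]] | [And [And [Not false]] & [Not q]]]

5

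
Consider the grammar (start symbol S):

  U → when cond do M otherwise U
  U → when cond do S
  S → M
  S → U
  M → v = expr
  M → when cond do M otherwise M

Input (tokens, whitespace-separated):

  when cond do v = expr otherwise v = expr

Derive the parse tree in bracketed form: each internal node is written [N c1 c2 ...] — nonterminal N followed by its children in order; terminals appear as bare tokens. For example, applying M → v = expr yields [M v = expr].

S
M
when cond do M otherwise M
when cond do v = expr otherwise M
when cond do v = expr otherwise v = expr

[S [M when cond do [M v = expr] otherwise [M v = expr]]]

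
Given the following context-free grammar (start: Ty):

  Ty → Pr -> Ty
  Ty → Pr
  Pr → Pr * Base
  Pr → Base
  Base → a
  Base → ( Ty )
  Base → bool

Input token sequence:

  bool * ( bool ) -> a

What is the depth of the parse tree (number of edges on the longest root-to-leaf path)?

[Ty [Pr [Pr [Base bool]] * [Base ( [Ty [Pr [Base bool]]] )]] -> [Ty [Pr [Base a]]]]

6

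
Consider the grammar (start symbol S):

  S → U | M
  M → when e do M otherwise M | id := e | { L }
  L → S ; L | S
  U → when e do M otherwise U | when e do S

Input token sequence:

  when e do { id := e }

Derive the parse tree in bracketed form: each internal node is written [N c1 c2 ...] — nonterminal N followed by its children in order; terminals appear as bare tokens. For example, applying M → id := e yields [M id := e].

[S [U when e do [S [M { [L [S [M id := e]]] }]]]]

S
U
when e do S
when e do M
when e do { L }
when e do { S }
when e do { M }
when e do { id := e }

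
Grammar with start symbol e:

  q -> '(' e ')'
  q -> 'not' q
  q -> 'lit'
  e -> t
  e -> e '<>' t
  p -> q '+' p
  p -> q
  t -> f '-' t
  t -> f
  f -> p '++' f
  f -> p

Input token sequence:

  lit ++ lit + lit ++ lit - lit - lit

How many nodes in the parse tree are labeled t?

[e [t [f [p [q lit]] ++ [f [p [q lit] + [p [q lit]]] ++ [f [p [q lit]]]]] - [t [f [p [q lit]]] - [t [f [p [q lit]]]]]]]

3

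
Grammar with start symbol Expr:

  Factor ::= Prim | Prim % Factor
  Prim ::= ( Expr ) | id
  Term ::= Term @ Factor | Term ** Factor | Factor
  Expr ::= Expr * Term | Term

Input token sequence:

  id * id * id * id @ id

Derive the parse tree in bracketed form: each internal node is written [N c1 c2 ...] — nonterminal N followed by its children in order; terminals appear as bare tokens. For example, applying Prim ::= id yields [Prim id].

[Expr [Expr [Expr [Expr [Term [Factor [Prim id]]]] * [Term [Factor [Prim id]]]] * [Term [Factor [Prim id]]]] * [Term [Term [Factor [Prim id]]] @ [Factor [Prim id]]]]

Expr
Expr * Term
Expr * Term * Term
Expr * Term * Term * Term
Term * Term * Term * Term
Factor * Term * Term * Term
Prim * Term * Term * Term
id * Term * Term * Term
id * Factor * Term * Term
id * Prim * Term * Term
id * id * Term * Term
id * id * Factor * Term
id * id * Prim * Term
id * id * id * Term
id * id * id * Term @ Factor
id * id * id * Factor @ Factor
id * id * id * Prim @ Factor
id * id * id * id @ Factor
id * id * id * id @ Prim
id * id * id * id @ id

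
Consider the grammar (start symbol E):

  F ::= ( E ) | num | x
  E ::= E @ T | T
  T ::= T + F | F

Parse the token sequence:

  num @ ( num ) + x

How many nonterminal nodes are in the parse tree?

11

[E [E [T [F num]]] @ [T [T [F ( [E [T [F num]]] )]] + [F x]]]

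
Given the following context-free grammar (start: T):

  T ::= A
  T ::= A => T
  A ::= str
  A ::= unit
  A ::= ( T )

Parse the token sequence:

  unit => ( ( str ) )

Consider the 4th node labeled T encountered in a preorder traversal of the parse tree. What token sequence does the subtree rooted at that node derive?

[T [A unit] => [T [A ( [T [A ( [T [A str]] )]] )]]]

str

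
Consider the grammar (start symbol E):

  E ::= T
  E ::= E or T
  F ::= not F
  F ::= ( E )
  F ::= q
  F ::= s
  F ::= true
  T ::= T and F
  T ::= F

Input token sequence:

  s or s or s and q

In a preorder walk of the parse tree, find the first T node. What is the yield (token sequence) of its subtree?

s

[E [E [E [T [F s]]] or [T [F s]]] or [T [T [F s]] and [F q]]]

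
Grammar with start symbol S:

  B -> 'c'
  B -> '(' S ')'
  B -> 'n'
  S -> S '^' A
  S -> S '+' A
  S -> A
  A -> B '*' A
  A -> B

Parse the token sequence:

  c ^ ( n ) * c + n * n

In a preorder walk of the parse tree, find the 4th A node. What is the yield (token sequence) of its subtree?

c

[S [S [S [A [B c]]] ^ [A [B ( [S [A [B n]]] )] * [A [B c]]]] + [A [B n] * [A [B n]]]]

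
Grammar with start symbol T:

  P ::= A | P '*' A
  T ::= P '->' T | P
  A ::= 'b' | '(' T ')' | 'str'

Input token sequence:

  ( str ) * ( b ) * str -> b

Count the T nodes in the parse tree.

4

[T [P [P [P [A ( [T [P [A str]]] )]] * [A ( [T [P [A b]]] )]] * [A str]] -> [T [P [A b]]]]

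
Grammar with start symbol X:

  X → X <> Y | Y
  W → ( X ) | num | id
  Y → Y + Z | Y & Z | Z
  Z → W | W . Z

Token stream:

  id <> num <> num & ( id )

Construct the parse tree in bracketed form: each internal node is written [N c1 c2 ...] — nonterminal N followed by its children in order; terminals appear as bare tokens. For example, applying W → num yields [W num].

X
X <> Y
X <> Y <> Y
Y <> Y <> Y
Z <> Y <> Y
W <> Y <> Y
id <> Y <> Y
id <> Z <> Y
id <> W <> Y
id <> num <> Y
id <> num <> Y & Z
id <> num <> Z & Z
id <> num <> W & Z
id <> num <> num & Z
id <> num <> num & W
id <> num <> num & ( X )
id <> num <> num & ( Y )
id <> num <> num & ( Z )
id <> num <> num & ( W )
id <> num <> num & ( id )

[X [X [X [Y [Z [W id]]]] <> [Y [Z [W num]]]] <> [Y [Y [Z [W num]]] & [Z [W ( [X [Y [Z [W id]]]] )]]]]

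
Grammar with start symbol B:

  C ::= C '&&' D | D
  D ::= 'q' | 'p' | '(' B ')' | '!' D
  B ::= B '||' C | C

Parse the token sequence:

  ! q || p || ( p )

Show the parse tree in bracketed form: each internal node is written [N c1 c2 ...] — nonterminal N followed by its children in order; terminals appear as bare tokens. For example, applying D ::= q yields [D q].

B
B || C
B || C || C
C || C || C
D || C || C
! D || C || C
! q || C || C
! q || D || C
! q || p || C
! q || p || D
! q || p || ( B )
! q || p || ( C )
! q || p || ( D )
! q || p || ( p )

[B [B [B [C [D ! [D q]]]] || [C [D p]]] || [C [D ( [B [C [D p]]] )]]]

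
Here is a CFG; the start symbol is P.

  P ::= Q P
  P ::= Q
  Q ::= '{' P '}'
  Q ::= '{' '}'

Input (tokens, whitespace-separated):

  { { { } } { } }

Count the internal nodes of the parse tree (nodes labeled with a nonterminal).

8

[P [Q { [P [Q { [P [Q { }]] }] [P [Q { }]]] }]]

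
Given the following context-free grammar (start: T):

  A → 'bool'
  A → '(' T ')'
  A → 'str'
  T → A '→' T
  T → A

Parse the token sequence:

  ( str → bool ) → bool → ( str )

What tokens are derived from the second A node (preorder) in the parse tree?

[T [A ( [T [A str] → [T [A bool]]] )] → [T [A bool] → [T [A ( [T [A str]] )]]]]

str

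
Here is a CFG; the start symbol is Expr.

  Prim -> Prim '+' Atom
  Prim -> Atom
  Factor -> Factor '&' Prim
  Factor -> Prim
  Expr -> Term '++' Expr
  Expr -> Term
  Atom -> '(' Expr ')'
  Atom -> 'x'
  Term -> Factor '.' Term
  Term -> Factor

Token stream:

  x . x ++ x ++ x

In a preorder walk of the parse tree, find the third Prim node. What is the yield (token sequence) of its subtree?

x

[Expr [Term [Factor [Prim [Atom x]]] . [Term [Factor [Prim [Atom x]]]]] ++ [Expr [Term [Factor [Prim [Atom x]]]] ++ [Expr [Term [Factor [Prim [Atom x]]]]]]]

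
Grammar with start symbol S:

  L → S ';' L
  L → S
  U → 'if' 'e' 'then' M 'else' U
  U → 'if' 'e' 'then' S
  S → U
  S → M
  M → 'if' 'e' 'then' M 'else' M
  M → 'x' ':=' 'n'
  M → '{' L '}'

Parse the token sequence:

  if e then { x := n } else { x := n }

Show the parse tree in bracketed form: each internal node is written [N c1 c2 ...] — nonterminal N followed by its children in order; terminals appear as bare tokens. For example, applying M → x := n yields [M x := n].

S
M
if e then M else M
if e then { L } else M
if e then { S } else M
if e then { M } else M
if e then { x := n } else M
if e then { x := n } else { L }
if e then { x := n } else { S }
if e then { x := n } else { M }
if e then { x := n } else { x := n }

[S [M if e then [M { [L [S [M x := n]]] }] else [M { [L [S [M x := n]]] }]]]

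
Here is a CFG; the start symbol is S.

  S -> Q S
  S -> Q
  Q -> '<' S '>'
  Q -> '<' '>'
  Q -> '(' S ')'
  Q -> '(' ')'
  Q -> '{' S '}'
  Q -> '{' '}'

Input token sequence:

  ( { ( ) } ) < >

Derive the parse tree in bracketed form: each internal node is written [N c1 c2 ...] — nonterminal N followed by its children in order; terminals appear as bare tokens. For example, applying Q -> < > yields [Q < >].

S
Q S
( S ) S
( Q ) S
( { S } ) S
( { Q } ) S
( { ( ) } ) S
( { ( ) } ) Q
( { ( ) } ) < >

[S [Q ( [S [Q { [S [Q ( )]] }]] )] [S [Q < >]]]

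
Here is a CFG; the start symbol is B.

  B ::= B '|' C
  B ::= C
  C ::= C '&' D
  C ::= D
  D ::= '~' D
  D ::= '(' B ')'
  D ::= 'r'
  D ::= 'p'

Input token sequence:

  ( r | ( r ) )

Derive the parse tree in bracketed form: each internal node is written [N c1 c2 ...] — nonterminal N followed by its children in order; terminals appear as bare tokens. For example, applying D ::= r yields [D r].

[B [C [D ( [B [B [C [D r]]] | [C [D ( [B [C [D r]]] )]]] )]]]

B
C
D
( B )
( B | C )
( C | C )
( D | C )
( r | C )
( r | D )
( r | ( B ) )
( r | ( C ) )
( r | ( D ) )
( r | ( r ) )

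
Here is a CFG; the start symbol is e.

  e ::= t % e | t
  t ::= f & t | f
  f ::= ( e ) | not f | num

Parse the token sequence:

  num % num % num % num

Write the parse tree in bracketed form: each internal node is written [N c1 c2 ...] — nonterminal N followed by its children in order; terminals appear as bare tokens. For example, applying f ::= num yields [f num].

e
t % e
f % e
num % e
num % t % e
num % f % e
num % num % e
num % num % t % e
num % num % f % e
num % num % num % e
num % num % num % t
num % num % num % f
num % num % num % num

[e [t [f num]] % [e [t [f num]] % [e [t [f num]] % [e [t [f num]]]]]]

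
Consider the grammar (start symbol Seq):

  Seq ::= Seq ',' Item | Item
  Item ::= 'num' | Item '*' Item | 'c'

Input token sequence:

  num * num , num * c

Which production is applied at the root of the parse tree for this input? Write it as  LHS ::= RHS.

Seq ::= Seq ',' Item

[Seq [Seq [Item [Item num] * [Item num]]] , [Item [Item num] * [Item c]]]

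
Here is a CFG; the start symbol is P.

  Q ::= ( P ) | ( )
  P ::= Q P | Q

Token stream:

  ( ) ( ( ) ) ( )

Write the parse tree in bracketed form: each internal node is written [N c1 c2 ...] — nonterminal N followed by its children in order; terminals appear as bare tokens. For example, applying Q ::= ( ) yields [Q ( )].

P
Q P
( ) P
( ) Q P
( ) ( P ) P
( ) ( Q ) P
( ) ( ( ) ) P
( ) ( ( ) ) Q
( ) ( ( ) ) ( )

[P [Q ( )] [P [Q ( [P [Q ( )]] )] [P [Q ( )]]]]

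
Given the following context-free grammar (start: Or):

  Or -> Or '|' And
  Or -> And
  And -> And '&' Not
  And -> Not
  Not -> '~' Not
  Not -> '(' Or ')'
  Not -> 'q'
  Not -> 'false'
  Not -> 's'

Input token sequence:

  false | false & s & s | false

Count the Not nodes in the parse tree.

5

[Or [Or [Or [And [Not false]]] | [And [And [And [Not false]] & [Not s]] & [Not s]]] | [And [Not false]]]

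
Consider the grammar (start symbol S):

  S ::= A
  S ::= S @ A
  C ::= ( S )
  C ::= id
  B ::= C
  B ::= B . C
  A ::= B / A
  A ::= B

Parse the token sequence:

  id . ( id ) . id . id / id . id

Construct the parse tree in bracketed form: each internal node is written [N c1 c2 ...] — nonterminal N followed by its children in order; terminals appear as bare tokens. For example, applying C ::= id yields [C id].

S
A
B / A
B . C / A
B . C . C / A
B . C . C . C / A
C . C . C . C / A
id . C . C . C / A
id . ( S ) . C . C / A
id . ( A ) . C . C / A
id . ( B ) . C . C / A
id . ( C ) . C . C / A
id . ( id ) . C . C / A
id . ( id ) . id . C / A
id . ( id ) . id . id / A
id . ( id ) . id . id / B
id . ( id ) . id . id / B . C
id . ( id ) . id . id / C . C
id . ( id ) . id . id / id . C
id . ( id ) . id . id / id . id

[S [A [B [B [B [B [C id]] . [C ( [S [A [B [C id]]]] )]] . [C id]] . [C id]] / [A [B [B [C id]] . [C id]]]]]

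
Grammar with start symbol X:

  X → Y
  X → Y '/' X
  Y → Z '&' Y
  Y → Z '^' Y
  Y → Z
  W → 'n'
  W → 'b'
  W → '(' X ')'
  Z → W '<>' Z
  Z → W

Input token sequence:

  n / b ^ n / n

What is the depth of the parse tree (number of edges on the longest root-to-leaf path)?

6

[X [Y [Z [W n]]] / [X [Y [Z [W b]] ^ [Y [Z [W n]]]] / [X [Y [Z [W n]]]]]]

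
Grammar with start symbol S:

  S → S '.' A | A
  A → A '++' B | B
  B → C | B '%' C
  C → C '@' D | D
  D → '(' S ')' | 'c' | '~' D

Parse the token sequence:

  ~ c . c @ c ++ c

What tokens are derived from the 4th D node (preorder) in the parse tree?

[S [S [A [B [C [D ~ [D c]]]]]] . [A [A [B [C [C [D c]] @ [D c]]]] ++ [B [C [D c]]]]]

c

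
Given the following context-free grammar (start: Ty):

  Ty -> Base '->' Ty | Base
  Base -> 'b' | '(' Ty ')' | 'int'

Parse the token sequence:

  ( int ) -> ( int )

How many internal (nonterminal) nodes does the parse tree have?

8

[Ty [Base ( [Ty [Base int]] )] -> [Ty [Base ( [Ty [Base int]] )]]]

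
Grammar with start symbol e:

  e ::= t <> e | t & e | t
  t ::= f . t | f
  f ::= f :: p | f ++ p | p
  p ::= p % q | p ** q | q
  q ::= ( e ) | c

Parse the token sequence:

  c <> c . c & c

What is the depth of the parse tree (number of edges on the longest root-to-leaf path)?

[e [t [f [p [q c]]]] <> [e [t [f [p [q c]]] . [t [f [p [q c]]]]] & [e [t [f [p [q c]]]]]]]

7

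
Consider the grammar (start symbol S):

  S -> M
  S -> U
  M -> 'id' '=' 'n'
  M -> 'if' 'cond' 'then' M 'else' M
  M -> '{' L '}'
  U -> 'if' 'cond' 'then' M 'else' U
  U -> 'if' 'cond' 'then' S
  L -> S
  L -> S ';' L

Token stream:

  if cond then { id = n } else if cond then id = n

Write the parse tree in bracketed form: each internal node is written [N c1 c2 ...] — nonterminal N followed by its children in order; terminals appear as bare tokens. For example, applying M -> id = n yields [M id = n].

[S [U if cond then [M { [L [S [M id = n]]] }] else [U if cond then [S [M id = n]]]]]

S
U
if cond then M else U
if cond then { L } else U
if cond then { S } else U
if cond then { M } else U
if cond then { id = n } else U
if cond then { id = n } else if cond then S
if cond then { id = n } else if cond then M
if cond then { id = n } else if cond then id = n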